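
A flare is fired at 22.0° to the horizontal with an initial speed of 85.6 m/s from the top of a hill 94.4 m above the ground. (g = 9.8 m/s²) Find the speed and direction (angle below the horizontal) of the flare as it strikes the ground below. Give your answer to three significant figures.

95.8 m/s at 34.1° below the horizontal

v_x = 85.6 cos 22.0° = 79.37 m/s (constant).
|v_y| at impact = √((32.07)² + 2×9.8×94.4) = 53.65 m/s.
Speed = √(79.37² + 53.65²) = 95.8 m/s; angle = arctan(53.65/79.37) = 34.1° below horizontal.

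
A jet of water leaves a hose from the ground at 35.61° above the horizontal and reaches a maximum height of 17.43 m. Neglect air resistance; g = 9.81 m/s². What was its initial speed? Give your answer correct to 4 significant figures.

31.76 m/s

At maximum height v_y = 0, so (v₀ sin θ)² = 2 g H.
v₀ sin 35.61° = √(2 × 9.81 × 17.43) = 18.493 m/s.
v₀ = 18.493 / sin 35.61° = 18.493 / 0.5823 = 31.76 m/s.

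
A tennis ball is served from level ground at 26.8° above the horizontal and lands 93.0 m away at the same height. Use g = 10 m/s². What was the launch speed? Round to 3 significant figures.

34.0 m/s

On level ground, R = v₀² sin(2θ) / g, so v₀ = √(R g / sin 2θ).
sin(2 × 26.8°) = 0.8049.
v₀ = √(93.0 × 10 / 0.8049) = √1155 = 34.0 m/s.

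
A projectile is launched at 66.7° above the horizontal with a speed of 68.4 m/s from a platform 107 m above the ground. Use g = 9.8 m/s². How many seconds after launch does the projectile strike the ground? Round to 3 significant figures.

14.3 s

Vertical component: v_y = 68.4 sin 66.7° = 62.82 m/s.
Taking up as positive with launch at y = 107 m, landing at y = 0: 0 = 107 + 62.82 t − ½(9.8) t².
Solving 4.900 t² − 62.82 t − 107 = 0 gives t = [62.82 + √(62.82² + 4·4.900·107)] / 9.800 = 14.3 s.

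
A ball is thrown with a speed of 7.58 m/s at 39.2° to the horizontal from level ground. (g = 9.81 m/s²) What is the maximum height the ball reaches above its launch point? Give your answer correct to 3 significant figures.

1.17 m

Vertical component of launch velocity: v_y = 7.58 sin 39.2° = 4.791 m/s.
At the highest point the vertical velocity is zero, so v_y² = 2 g h_max.
h_max = (4.791)² / (2 × 9.81) = 22.95 / 19.62 = 1.17 m.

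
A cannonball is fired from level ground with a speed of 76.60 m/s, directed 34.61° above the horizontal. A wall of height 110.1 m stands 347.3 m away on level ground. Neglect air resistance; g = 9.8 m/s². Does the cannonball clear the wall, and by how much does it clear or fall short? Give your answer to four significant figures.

v_x = 76.60 cos 34.61° = 63.045 m/s; v_y0 = 76.60 sin 34.61° = 43.508 m/s.
Time to reach the wall: t = 347.3 / 63.045 = 5.5088 s.
Height at that point: y = 43.508×5.5088 − 4.900×5.5088² = 90.977 m.
That is 110.1 − 90.977 = 19.12 m below the top of the wall, so the cannonball does not clear it.

No — it falls 19.12 m short of clearing the wall.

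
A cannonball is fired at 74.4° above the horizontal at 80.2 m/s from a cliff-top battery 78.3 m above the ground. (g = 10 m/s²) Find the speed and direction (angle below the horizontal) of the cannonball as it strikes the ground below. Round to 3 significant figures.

v_x = 80.2 cos 74.4° = 21.57 m/s (constant).
|v_y| at impact = √((77.25)² + 2×10×78.3) = 86.80 m/s.
Speed = √(21.57² + 86.80²) = 89.4 m/s; angle = arctan(86.80/21.57) = 76.0° below horizontal.

89.4 m/s at 76.0° below the horizontal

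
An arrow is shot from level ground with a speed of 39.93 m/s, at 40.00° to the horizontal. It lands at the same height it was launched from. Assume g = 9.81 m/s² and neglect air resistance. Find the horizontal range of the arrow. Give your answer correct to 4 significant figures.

160.1 m

Components: v_x = 39.93 cos 40.00° = 30.588 m/s, v_y = 39.93 sin 40.00° = 25.667 m/s.
Time of flight (same landing height): t = 2 v_y / g = 2 × 25.667 / 9.81 = 5.2328 s.
Range: R = v_x · t = 30.588 × 5.2328 = 160.1 m.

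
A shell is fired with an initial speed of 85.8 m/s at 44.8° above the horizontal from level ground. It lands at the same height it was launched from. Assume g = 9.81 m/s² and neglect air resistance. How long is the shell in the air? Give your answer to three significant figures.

12.3 s

Vertical component: v_y = 85.8 sin 44.8° = 60.46 m/s.
For a projectile landing at launch height, time of flight is t = 2 v_y / g = 2 × 60.46 / 9.81 = 12.3 s.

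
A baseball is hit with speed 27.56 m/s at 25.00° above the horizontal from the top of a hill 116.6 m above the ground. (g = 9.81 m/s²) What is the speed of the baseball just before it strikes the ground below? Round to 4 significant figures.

v_x = 27.56 cos 25.00° = 24.978 m/s is unchanged throughout.
For the vertical component, v_y² = v_y0² + 2 g h = (11.647)² + 2×9.81×116.6 = 2423.3, so |v_y| = 49.227 m/s.
Impact speed = √(v_x² + v_y²) = √(623.90 + 2423.3) = 55.20 m/s.

55.20 m/s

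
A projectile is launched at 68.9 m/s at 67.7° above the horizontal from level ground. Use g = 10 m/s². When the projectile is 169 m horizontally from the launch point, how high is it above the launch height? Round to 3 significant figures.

v_x = 68.9 cos 67.7° = 26.14 m/s, v_y0 = 68.9 sin 67.7° = 63.75 m/s.
Time to reach x = 169 m: t = x / v_x = 169 / 26.14 = 6.465 s.
y = v_y0 t − ½ g t² = 63.75×6.465 − 5.000×6.465² = 203 m.

203 m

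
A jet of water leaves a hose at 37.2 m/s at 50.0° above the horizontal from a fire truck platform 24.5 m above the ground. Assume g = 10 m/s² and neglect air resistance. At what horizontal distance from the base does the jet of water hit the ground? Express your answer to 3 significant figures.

Components: v_x = 37.2 cos 50.0° = 23.91 m/s, v_y = 37.2 sin 50.0° = 28.50 m/s.
Vertical: 0 = 24.5 + 28.50 t − ½(10) t² ⇒ 5.000 t² − 28.50 t − 24.5 = 0.
t = [28.50 + √(812.2 + 490.0)] / 10.00 = 6.459 s.
Horizontal: R = v_x · t = 23.91 × 6.459 = 154 m.

154 m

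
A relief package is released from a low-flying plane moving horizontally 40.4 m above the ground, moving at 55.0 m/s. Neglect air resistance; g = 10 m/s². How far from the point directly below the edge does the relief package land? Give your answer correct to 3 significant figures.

Initial vertical velocity is zero, so the fall time comes from h = ½ g t²: t = √(2 × 40.4 / 10) = 2.843 s.
Horizontal motion is uniform at 55.0 m/s, so x = 55.0 × 2.843 = 156 m.

156 m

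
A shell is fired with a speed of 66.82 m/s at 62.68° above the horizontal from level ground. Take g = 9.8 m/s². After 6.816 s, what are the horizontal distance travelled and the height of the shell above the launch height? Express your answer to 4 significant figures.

x = 209.0 m, y = 177.0 m

v_x = 66.82 cos 62.68° = 30.668 m/s; v_y0 = 66.82 sin 62.68° = 59.367 m/s.
x = v_x t = 30.668 × 6.816 = 209.0 m.
y = v_y0 t − ½ g t² = 59.367×6.816 − 4.900×6.816² = 177.0 m.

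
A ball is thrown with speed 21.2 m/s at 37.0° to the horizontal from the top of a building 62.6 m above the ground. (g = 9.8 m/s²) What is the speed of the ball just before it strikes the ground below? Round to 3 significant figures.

40.9 m/s

v_x = 21.2 cos 37.0° = 16.93 m/s is unchanged throughout.
For the vertical component, v_y² = v_y0² + 2 g h = (12.76)² + 2×9.8×62.6 = 1390, so |v_y| = 37.28 m/s.
Impact speed = √(v_x² + v_y²) = √(286.6 + 1390) = 40.9 m/s.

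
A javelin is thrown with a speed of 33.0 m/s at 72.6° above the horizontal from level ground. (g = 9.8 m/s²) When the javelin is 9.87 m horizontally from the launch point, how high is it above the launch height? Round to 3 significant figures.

26.6 m

v_x = 33.0 cos 72.6° = 9.868 m/s, v_y0 = 33.0 sin 72.6° = 31.49 m/s.
Time to reach x = 9.87 m: t = x / v_x = 9.87 / 9.868 = 1.000 s.
y = v_y0 t − ½ g t² = 31.49×1.000 − 4.900×1.000² = 26.6 m.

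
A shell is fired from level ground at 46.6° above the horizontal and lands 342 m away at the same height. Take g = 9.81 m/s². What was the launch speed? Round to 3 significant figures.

On level ground, R = v₀² sin(2θ) / g, so v₀ = √(R g / sin 2θ).
sin(2 × 46.6°) = 0.9984.
v₀ = √(342 × 9.81 / 0.9984) = √3360 = 58.0 m/s.

58.0 m/s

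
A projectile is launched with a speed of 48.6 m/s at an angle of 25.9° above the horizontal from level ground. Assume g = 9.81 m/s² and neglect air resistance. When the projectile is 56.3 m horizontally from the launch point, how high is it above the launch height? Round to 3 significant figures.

19.2 m

v_x = 48.6 cos 25.9° = 43.72 m/s, v_y0 = 48.6 sin 25.9° = 21.23 m/s.
Time to reach x = 56.3 m: t = x / v_x = 56.3 / 43.72 = 1.288 s.
y = v_y0 t − ½ g t² = 21.23×1.288 − 4.905×1.288² = 19.2 m.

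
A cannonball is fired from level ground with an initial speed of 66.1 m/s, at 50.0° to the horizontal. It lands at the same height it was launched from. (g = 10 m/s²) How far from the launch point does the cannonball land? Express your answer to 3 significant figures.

Components: v_x = 66.1 cos 50.0° = 42.49 m/s, v_y = 66.1 sin 50.0° = 50.64 m/s.
Time of flight (same landing height): t = 2 v_y / g = 2 × 50.64 / 10 = 10.13 s.
Range: R = v_x · t = 42.49 × 10.13 = 430 m.

430 m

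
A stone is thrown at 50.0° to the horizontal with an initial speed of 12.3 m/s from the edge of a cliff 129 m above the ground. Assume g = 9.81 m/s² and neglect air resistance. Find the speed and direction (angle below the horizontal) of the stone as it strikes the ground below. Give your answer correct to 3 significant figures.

51.8 m/s at 81.2° below the horizontal

v_x = 12.3 cos 50.0° = 7.906 m/s (constant).
|v_y| at impact = √((9.422)² + 2×9.81×129) = 51.18 m/s.
Speed = √(7.906² + 51.18²) = 51.8 m/s; angle = arctan(51.18/7.906) = 81.2° below horizontal.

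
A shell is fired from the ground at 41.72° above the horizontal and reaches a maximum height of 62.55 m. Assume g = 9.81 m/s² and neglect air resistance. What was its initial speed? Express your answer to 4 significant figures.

52.64 m/s

At maximum height v_y = 0, so (v₀ sin θ)² = 2 g H.
v₀ sin 41.72° = √(2 × 9.81 × 62.55) = 35.032 m/s.
v₀ = 35.032 / sin 41.72° = 35.032 / 0.6655 = 52.64 m/s.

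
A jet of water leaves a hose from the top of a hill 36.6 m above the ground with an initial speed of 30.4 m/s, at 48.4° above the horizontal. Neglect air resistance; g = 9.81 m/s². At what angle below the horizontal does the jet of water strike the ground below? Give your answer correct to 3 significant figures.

v_x = 30.4 cos 48.4° = 20.18 m/s.
At impact |v_y| = √(v_y0² + 2 g h) = √(22.73² + 2×9.81×36.6) = 35.14 m/s.
Angle below horizontal = arctan(|v_y| / v_x) = arctan(35.14 / 20.18) = 60.1°.

60.1°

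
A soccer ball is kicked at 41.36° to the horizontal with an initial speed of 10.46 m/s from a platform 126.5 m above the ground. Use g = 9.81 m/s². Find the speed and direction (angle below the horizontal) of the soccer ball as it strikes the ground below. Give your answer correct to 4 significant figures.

v_x = 10.46 cos 41.36° = 7.8510 m/s (constant).
|v_y| at impact = √((6.9118)² + 2×9.81×126.5) = 50.296 m/s.
Speed = √(7.8510² + 50.296²) = 50.91 m/s; angle = arctan(50.296/7.8510) = 81.13° below horizontal.

50.91 m/s at 81.13° below the horizontal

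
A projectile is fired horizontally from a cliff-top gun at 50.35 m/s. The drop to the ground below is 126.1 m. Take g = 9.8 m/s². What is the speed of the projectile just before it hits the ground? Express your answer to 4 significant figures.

70.76 m/s

Fall time: t = √(2 × 126.1 / 9.8) = 5.0729 s.
At impact: v_x = 50.35 m/s (unchanged), v_y = g t = 9.8 × 5.0729 = 49.714 m/s.
Speed = √(v_x² + v_y²) = √(2535.1 + 2471.5) = 70.76 m/s.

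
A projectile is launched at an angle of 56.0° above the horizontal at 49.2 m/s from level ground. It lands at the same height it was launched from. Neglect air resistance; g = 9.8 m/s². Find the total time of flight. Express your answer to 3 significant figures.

Vertical component: v_y = 49.2 sin 56.0° = 40.79 m/s.
For a projectile landing at launch height, time of flight is t = 2 v_y / g = 2 × 40.79 / 9.8 = 8.32 s.

8.32 s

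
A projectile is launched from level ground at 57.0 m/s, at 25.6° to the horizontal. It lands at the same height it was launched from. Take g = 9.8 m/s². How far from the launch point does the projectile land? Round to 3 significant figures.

258 m

For level ground, R = v₀² sin(2θ) / g.
sin(2 × 25.6°) = sin 51.20° = 0.7793.
R = (57.0)² × 0.7793 / 9.8 = 258 m.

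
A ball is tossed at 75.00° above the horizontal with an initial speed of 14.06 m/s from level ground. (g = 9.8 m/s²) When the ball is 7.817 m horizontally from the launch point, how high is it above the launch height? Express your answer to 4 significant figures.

v_x = 14.06 cos 75.00° = 3.6390 m/s, v_y0 = 14.06 sin 75.00° = 13.581 m/s.
Time to reach x = 7.817 m: t = x / v_x = 7.817 / 3.6390 = 2.1481 s.
y = v_y0 t − ½ g t² = 13.581×2.1481 − 4.900×2.1481² = 6.563 m.

6.563 m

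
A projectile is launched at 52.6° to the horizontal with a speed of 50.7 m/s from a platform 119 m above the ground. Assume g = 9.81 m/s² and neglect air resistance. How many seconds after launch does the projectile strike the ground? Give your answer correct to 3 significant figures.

10.5 s

Vertical component: v_y = 50.7 sin 52.6° = 40.28 m/s.
Taking up as positive with launch at y = 119 m, landing at y = 0: 0 = 119 + 40.28 t − ½(9.81) t².
Solving 4.905 t² − 40.28 t − 119 = 0 gives t = [40.28 + √(40.28² + 4·4.905·119)] / 9.810 = 10.5 s.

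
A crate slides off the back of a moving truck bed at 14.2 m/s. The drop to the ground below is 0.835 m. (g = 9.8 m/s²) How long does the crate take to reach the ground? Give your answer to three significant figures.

0.413 s

The horizontal speed doesn't affect the fall. With v_y0 = 0, h = ½ g t².
t = √(2 × 0.835 / 9.8) = √0.1704 = 0.413 s.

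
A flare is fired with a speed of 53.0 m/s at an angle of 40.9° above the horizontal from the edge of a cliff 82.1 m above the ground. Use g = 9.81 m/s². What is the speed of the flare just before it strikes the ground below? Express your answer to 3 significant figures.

66.5 m/s

v_x = 53.0 cos 40.9° = 40.06 m/s is unchanged throughout.
For the vertical component, v_y² = v_y0² + 2 g h = (34.70)² + 2×9.81×82.1 = 2815, so |v_y| = 53.06 m/s.
Impact speed = √(v_x² + v_y²) = √(1605 + 2815) = 66.5 m/s.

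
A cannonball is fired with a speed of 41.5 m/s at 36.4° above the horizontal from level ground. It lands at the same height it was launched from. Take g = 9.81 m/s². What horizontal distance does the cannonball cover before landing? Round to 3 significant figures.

For level ground, R = v₀² sin(2θ) / g.
sin(2 × 36.4°) = sin 72.80° = 0.9553.
R = (41.5)² × 0.9553 / 9.81 = 168 m.

168 m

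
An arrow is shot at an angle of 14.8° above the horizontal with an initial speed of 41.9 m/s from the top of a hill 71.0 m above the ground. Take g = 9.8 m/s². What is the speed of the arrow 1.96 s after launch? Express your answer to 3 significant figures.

v_x = 41.9 cos 14.8° = 40.51 m/s (constant).
v_y(t) = 41.9 sin 14.8° − g t = 10.70 − 9.8 × 1.96 = -8.508 m/s.
Speed = √(v_x² + v_y²) = √(1641 + 72.39) = 41.4 m/s.

41.4 m/s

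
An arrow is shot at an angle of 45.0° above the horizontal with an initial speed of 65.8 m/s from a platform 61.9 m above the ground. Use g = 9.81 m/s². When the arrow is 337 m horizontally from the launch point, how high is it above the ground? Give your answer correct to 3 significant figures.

142 m

v_x = 65.8 cos 45.0° = 46.53 m/s, v_y0 = 65.8 sin 45.0° = 46.53 m/s.
Time to reach x = 337 m: t = x / v_x = 337 / 46.53 = 7.243 s.
y = 61.9 + v_y0 t − ½ g t² = 61.9 + 46.53×7.243 − 4.905×7.243² = 142 m.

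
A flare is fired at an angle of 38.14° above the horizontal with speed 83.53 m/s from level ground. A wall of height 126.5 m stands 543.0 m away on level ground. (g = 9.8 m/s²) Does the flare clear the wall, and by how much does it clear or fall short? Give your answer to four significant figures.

v_x = 83.53 cos 38.14° = 65.697 m/s; v_y0 = 83.53 sin 38.14° = 51.587 m/s.
Time to reach the wall: t = 543.0 / 65.697 = 8.2652 s.
Height at that point: y = 51.587×8.2652 − 4.900×8.2652² = 91.641 m.
That is 126.5 − 91.641 = 34.86 m below the top of the wall, so the flare does not clear it.

No — it falls 34.86 m short of clearing the wall.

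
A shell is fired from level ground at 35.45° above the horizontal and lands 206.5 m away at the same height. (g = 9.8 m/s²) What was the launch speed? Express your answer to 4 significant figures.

46.28 m/s

On level ground, R = v₀² sin(2θ) / g, so v₀ = √(R g / sin 2θ).
sin(2 × 35.45°) = 0.9449.
v₀ = √(206.5 × 9.8 / 0.9449) = √2141.7 = 46.28 m/s.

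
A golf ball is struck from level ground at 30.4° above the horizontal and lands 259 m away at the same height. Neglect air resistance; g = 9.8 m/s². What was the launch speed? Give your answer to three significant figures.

On level ground, R = v₀² sin(2θ) / g, so v₀ = √(R g / sin 2θ).
sin(2 × 30.4°) = 0.8729.
v₀ = √(259 × 9.8 / 0.8729) = √2908 = 53.9 m/s.

53.9 m/s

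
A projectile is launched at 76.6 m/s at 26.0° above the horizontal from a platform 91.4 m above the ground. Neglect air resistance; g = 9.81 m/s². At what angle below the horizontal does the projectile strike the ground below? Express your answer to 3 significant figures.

38.1°

v_x = 76.6 cos 26.0° = 68.85 m/s.
At impact |v_y| = √(v_y0² + 2 g h) = √(33.58² + 2×9.81×91.4) = 54.05 m/s.
Angle below horizontal = arctan(|v_y| / v_x) = arctan(54.05 / 68.85) = 38.1°.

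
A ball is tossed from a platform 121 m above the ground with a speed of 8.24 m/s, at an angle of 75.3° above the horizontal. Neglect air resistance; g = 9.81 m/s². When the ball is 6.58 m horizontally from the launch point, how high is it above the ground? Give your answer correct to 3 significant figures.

97.5 m

v_x = 8.24 cos 75.3° = 2.091 m/s, v_y0 = 8.24 sin 75.3° = 7.970 m/s.
Time to reach x = 6.58 m: t = x / v_x = 6.58 / 2.091 = 3.147 s.
y = 121 + v_y0 t − ½ g t² = 121 + 7.970×3.147 − 4.905×3.147² = 97.5 m.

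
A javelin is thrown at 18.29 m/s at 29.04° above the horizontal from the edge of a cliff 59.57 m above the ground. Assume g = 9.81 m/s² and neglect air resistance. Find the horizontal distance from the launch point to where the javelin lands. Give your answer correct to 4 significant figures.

Components: v_x = 18.29 cos 29.04° = 15.991 m/s, v_y = 18.29 sin 29.04° = 8.8783 m/s.
Vertical: 0 = 59.57 + 8.8783 t − ½(9.81) t² ⇒ 4.905 t² − 8.8783 t − 59.57 = 0.
t = [8.8783 + √(78.824 + 1168.8)] / 9.810 = 4.5056 s.
Horizontal: R = v_x · t = 15.991 × 4.5056 = 72.05 m.

72.05 m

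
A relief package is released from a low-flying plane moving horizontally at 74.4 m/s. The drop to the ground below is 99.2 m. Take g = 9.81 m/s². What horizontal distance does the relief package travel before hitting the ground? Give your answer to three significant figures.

335 m

Initial vertical velocity is zero, so the fall time comes from h = ½ g t²: t = √(2 × 99.2 / 9.81) = 4.497 s.
Horizontal motion is uniform at 74.4 m/s, so x = 74.4 × 4.497 = 335 m.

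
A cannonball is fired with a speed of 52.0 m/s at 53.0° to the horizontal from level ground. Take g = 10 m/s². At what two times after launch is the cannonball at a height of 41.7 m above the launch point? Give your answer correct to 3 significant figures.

v_y0 = 52.0 sin 53.0° = 41.53 m/s.
Set y = v_y0 t − ½ g t² = 41.7: 5.000 t² − 41.53 t + 41.7 = 0.
t = [41.53 ± √(1725 − 834.0)] / 10 = (41.53 ± 29.85) / 10, giving t = 1.17 s or t = 7.14 s.
So the cannonball is at 41.7 m at t = 1.17 s (rising) and t = 7.14 s (falling).

1.17 s and 7.14 s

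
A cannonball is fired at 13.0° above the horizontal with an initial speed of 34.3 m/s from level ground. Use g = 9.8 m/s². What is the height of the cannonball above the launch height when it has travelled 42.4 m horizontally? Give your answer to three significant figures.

v_x = 34.3 cos 13.0° = 33.42 m/s, v_y0 = 34.3 sin 13.0° = 7.716 m/s.
Time to reach x = 42.4 m: t = x / v_x = 42.4 / 33.42 = 1.269 s.
y = v_y0 t − ½ g t² = 7.716×1.269 − 4.900×1.269² = 1.90 m.

1.90 m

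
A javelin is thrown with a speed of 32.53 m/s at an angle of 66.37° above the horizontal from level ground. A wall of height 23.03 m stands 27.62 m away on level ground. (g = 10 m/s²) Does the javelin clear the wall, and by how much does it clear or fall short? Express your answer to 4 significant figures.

v_x = 32.53 cos 66.37° = 13.039 m/s; v_y0 = 32.53 sin 66.37° = 29.802 m/s.
Time to reach the wall: t = 27.62 / 13.039 = 2.1183 s.
Height at that point: y = 29.802×2.1183 − 5.000×2.1183² = 40.694 m.
That is 40.694 − 23.03 = 17.66 m above the top of the wall, so the javelin clears it.

Yes — it clears the wall by 17.66 m.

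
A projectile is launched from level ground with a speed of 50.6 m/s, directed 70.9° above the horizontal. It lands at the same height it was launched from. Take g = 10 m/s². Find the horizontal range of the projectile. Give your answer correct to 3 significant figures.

Components: v_x = 50.6 cos 70.9° = 16.56 m/s, v_y = 50.6 sin 70.9° = 47.81 m/s.
Time of flight (same landing height): t = 2 v_y / g = 2 × 47.81 / 10 = 9.562 s.
Range: R = v_x · t = 16.56 × 9.562 = 158 m.

158 m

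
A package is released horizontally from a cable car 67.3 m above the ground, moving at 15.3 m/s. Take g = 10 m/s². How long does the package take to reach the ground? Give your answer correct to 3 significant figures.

3.67 s

The horizontal speed doesn't affect the fall. With v_y0 = 0, h = ½ g t².
t = √(2 × 67.3 / 10) = √13.46 = 3.67 s.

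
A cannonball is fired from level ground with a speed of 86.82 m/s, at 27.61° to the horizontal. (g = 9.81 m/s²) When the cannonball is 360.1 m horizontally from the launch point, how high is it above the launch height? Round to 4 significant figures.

80.87 m

v_x = 86.82 cos 27.61° = 76.933 m/s, v_y0 = 86.82 sin 27.61° = 40.237 m/s.
Time to reach x = 360.1 m: t = x / v_x = 360.1 / 76.933 = 4.6807 s.
y = v_y0 t − ½ g t² = 40.237×4.6807 − 4.905×4.6807² = 80.87 m.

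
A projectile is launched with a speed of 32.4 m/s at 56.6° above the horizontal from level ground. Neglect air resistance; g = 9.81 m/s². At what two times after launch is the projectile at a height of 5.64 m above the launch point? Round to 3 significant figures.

0.217 s and 5.30 s

v_y0 = 32.4 sin 56.6° = 27.05 m/s.
Set y = v_y0 t − ½ g t² = 5.64: 4.905 t² − 27.05 t + 5.64 = 0.
t = [27.05 ± √(731.7 − 110.7)] / 9.81 = (27.05 ± 24.92) / 9.81, giving t = 0.217 s or t = 5.30 s.
So the projectile is at 5.64 m at t = 0.217 s (rising) and t = 5.30 s (falling).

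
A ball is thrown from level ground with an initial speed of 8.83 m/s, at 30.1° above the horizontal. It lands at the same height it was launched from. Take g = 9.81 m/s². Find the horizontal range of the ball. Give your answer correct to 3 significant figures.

For level ground, R = v₀² sin(2θ) / g.
sin(2 × 30.1°) = sin 60.20° = 0.8678.
R = (8.83)² × 0.8678 / 9.81 = 6.90 m.

6.90 m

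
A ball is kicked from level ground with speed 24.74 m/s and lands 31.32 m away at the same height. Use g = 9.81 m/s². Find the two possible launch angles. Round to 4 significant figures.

15.07° and 74.93°

Level-ground range: R = v₀² sin(2θ)/g ⇒ sin 2θ = R g / v₀² = 31.32×9.81/24.74² = 0.5020.
2θ = arcsin(0.5020) = 30.132° or 180° − 30.132° = 149.868°.
So θ = 15.07° or θ = 74.93°.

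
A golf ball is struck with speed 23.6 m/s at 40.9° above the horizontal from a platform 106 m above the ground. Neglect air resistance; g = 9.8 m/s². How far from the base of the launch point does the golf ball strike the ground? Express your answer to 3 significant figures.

116 m

Components: v_x = 23.6 cos 40.9° = 17.84 m/s, v_y = 23.6 sin 40.9° = 15.45 m/s.
Vertical: 0 = 106 + 15.45 t − ½(9.8) t² ⇒ 4.900 t² − 15.45 t − 106 = 0.
t = [15.45 + √(238.7 + 2078)] / 9.800 = 6.488 s.
Horizontal: R = v_x · t = 17.84 × 6.488 = 116 m.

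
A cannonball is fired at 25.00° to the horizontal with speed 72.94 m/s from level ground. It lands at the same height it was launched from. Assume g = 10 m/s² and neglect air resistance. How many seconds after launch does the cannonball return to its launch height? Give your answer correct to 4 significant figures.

Vertical component: v_y = 72.94 sin 25.00° = 30.826 m/s.
For a projectile landing at launch height, time of flight is t = 2 v_y / g = 2 × 30.826 / 10 = 6.165 s.

6.165 s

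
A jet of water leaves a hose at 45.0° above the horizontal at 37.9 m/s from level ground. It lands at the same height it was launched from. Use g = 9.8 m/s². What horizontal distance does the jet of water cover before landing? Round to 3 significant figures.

147 m

For level ground, R = v₀² sin(2θ) / g.
sin(2 × 45.0°) = sin 90.00° = 1.000.
R = (37.9)² × 1.000 / 9.8 = 147 m.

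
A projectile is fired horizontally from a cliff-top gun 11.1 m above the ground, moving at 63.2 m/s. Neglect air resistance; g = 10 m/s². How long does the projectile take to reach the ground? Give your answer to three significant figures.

1.49 s

The horizontal speed doesn't affect the fall. With v_y0 = 0, h = ½ g t².
t = √(2 × 11.1 / 10) = √2.220 = 1.49 s.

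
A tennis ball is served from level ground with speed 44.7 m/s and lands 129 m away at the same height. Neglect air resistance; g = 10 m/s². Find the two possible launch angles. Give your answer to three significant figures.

Level-ground range: R = v₀² sin(2θ)/g ⇒ sin 2θ = R g / v₀² = 129×10/44.7² = 0.6456.
2θ = arcsin(0.6456) = 40.21° or 180° − 40.21° = 139.79°.
So θ = 20.1° or θ = 69.9°.

20.1° and 69.9°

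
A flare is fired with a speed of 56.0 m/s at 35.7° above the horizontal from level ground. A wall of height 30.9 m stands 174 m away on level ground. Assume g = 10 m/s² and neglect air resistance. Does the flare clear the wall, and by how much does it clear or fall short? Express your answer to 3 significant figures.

Yes — it clears the wall by 20.9 m.

v_x = 56.0 cos 35.7° = 45.48 m/s; v_y0 = 56.0 sin 35.7° = 32.68 m/s.
Time to reach the wall: t = 174 / 45.48 = 3.826 s.
Height at that point: y = 32.68×3.826 − 5.000×3.826² = 51.84 m.
That is 51.84 − 30.9 = 20.9 m above the top of the wall, so the flare clears it.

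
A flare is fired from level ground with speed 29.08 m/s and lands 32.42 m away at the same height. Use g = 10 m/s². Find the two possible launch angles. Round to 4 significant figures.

11.27° and 78.73°

Level-ground range: R = v₀² sin(2θ)/g ⇒ sin 2θ = R g / v₀² = 32.42×10/29.08² = 0.3834.
2θ = arcsin(0.3834) = 22.544° or 180° − 22.544° = 157.456°.
So θ = 11.27° or θ = 78.73°.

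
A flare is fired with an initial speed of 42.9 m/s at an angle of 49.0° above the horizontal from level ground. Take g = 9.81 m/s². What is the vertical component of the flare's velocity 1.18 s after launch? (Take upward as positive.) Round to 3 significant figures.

20.8 m/s

Initial vertical component: v_y0 = 42.9 sin 49.0° = 32.38 m/s.
v_y(t) = v_y0 − g t = 32.38 − 9.81 × 1.18 = 20.8 m/s.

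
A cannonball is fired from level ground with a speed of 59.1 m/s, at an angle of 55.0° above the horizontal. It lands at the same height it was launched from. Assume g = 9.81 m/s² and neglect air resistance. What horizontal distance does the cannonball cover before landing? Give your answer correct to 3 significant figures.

For level ground, R = v₀² sin(2θ) / g.
sin(2 × 55.0°) = sin 110.0° = 0.9397.
R = (59.1)² × 0.9397 / 9.81 = 335 m.

335 m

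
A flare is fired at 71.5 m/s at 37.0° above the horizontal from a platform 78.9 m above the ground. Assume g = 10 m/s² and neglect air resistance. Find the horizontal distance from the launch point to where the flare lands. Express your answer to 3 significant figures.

Components: v_x = 71.5 cos 37.0° = 57.10 m/s, v_y = 71.5 sin 37.0° = 43.03 m/s.
Vertical: 0 = 78.9 + 43.03 t − ½(10) t² ⇒ 5.000 t² − 43.03 t − 78.9 = 0.
t = [43.03 + √(1852 + 1578)] / 10.00 = 10.16 s.
Horizontal: R = v_x · t = 57.10 × 10.16 = 580 m.

580 m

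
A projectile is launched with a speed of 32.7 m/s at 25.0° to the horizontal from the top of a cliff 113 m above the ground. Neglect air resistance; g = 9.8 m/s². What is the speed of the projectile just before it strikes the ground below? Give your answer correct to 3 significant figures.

57.3 m/s

v_x = 32.7 cos 25.0° = 29.64 m/s is unchanged throughout.
For the vertical component, v_y² = v_y0² + 2 g h = (13.82)² + 2×9.8×113 = 2406, so |v_y| = 49.05 m/s.
Impact speed = √(v_x² + v_y²) = √(878.5 + 2406) = 57.3 m/s.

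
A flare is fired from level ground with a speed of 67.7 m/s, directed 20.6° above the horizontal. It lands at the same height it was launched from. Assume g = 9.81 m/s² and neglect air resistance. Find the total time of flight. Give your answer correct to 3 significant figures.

4.86 s

Vertical component: v_y = 67.7 sin 20.6° = 23.82 m/s.
For a projectile landing at launch height, time of flight is t = 2 v_y / g = 2 × 23.82 / 9.81 = 4.86 s.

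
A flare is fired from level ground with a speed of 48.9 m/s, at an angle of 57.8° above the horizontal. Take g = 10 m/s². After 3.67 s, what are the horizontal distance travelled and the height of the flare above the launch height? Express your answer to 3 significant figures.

v_x = 48.9 cos 57.8° = 26.06 m/s; v_y0 = 48.9 sin 57.8° = 41.38 m/s.
x = v_x t = 26.06 × 3.67 = 95.6 m.
y = v_y0 t − ½ g t² = 41.38×3.67 − 5.000×3.67² = 84.5 m.

x = 95.6 m, y = 84.5 m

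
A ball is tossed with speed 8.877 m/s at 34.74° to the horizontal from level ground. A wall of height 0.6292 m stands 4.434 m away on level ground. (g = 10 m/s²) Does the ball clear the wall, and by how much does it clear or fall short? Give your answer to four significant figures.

Yes — it clears the wall by 0.5983 m.

v_x = 8.877 cos 34.74° = 7.2946 m/s; v_y0 = 8.877 sin 34.74° = 5.0586 m/s.
Time to reach the wall: t = 4.434 / 7.2946 = 0.60785 s.
Height at that point: y = 5.0586×0.60785 − 5.000×0.60785² = 1.2275 m.
That is 1.2275 − 0.6292 = 0.5983 m above the top of the wall, so the ball clears it.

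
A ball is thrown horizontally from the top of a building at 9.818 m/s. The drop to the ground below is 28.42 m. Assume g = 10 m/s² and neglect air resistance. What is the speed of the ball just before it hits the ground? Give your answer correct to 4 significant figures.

25.78 m/s

Fall time: t = √(2 × 28.42 / 10) = 2.3841 s.
At impact: v_x = 9.818 m/s (unchanged), v_y = g t = 10 × 2.3841 = 23.841 m/s.
Speed = √(v_x² + v_y²) = √(96.393 + 568.39) = 25.78 m/s.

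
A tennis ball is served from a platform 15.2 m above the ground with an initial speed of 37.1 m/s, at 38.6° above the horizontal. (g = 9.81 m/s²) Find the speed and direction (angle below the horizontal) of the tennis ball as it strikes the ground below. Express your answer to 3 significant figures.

v_x = 37.1 cos 38.6° = 28.99 m/s (constant).
|v_y| at impact = √((23.15)² + 2×9.81×15.2) = 28.88 m/s.
Speed = √(28.99² + 28.88²) = 40.9 m/s; angle = arctan(28.88/28.99) = 44.9° below horizontal.

40.9 m/s at 44.9° below the horizontal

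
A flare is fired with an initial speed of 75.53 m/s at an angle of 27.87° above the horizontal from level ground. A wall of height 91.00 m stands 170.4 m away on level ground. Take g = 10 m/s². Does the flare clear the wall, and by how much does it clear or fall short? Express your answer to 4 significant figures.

v_x = 75.53 cos 27.87° = 66.769 m/s; v_y0 = 75.53 sin 27.87° = 35.308 m/s.
Time to reach the wall: t = 170.4 / 66.769 = 2.5521 s.
Height at that point: y = 35.308×2.5521 − 5.000×2.5521² = 57.543 m.
That is 91.00 − 57.543 = 33.46 m below the top of the wall, so the flare does not clear it.

No — it falls 33.46 m short of clearing the wall.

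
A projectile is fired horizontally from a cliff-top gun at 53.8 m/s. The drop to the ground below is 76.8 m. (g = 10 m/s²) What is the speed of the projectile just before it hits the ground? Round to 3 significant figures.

Fall time: t = √(2 × 76.8 / 10) = 3.919 s.
At impact: v_x = 53.8 m/s (unchanged), v_y = g t = 10 × 3.919 = 39.19 m/s.
Speed = √(v_x² + v_y²) = √(2894 + 1536) = 66.6 m/s.

66.6 m/s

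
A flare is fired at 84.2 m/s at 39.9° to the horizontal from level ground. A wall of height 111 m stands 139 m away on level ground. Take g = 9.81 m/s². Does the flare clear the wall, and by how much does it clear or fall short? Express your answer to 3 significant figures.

No — it falls 17.5 m short of clearing the wall.

v_x = 84.2 cos 39.9° = 64.60 m/s; v_y0 = 84.2 sin 39.9° = 54.01 m/s.
Time to reach the wall: t = 139 / 64.60 = 2.152 s.
Height at that point: y = 54.01×2.152 − 4.905×2.152² = 93.51 m.
That is 111 − 93.51 = 17.5 m below the top of the wall, so the flare does not clear it.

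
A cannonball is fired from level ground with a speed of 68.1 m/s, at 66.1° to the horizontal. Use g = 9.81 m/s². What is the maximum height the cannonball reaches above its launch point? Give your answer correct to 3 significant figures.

Vertical component of launch velocity: v_y = 68.1 sin 66.1° = 62.26 m/s.
At the highest point the vertical velocity is zero, so v_y² = 2 g h_max.
h_max = (62.26)² / (2 × 9.81) = 3876 / 19.62 = 198 m.

198 m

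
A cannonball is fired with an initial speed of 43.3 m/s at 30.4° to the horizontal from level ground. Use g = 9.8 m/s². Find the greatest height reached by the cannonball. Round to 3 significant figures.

Vertical component of launch velocity: v_y = 43.3 sin 30.4° = 21.91 m/s.
At the highest point the vertical velocity is zero, so v_y² = 2 g h_max.
h_max = (21.91)² / (2 × 9.8) = 480.0 / 19.60 = 24.5 m.

24.5 m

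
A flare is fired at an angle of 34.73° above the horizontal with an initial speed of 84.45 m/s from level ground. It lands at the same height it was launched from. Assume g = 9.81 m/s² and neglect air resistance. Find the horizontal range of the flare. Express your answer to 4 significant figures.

For level ground, R = v₀² sin(2θ) / g.
sin(2 × 34.73°) = sin 69.460° = 0.9364.
R = (84.45)² × 0.9364 / 9.81 = 680.8 m.

680.8 m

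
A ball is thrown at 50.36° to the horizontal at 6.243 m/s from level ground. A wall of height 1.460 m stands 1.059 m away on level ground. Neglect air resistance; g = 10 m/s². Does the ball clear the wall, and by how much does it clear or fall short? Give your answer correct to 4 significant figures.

No — it falls 0.5352 m short of clearing the wall.

v_x = 6.243 cos 50.36° = 3.9828 m/s; v_y0 = 6.243 sin 50.36° = 4.8075 m/s.
Time to reach the wall: t = 1.059 / 3.9828 = 0.26589 s.
Height at that point: y = 4.8075×0.26589 − 5.000×0.26589² = 0.92478 m.
That is 1.460 − 0.92478 = 0.5352 m below the top of the wall, so the ball does not clear it.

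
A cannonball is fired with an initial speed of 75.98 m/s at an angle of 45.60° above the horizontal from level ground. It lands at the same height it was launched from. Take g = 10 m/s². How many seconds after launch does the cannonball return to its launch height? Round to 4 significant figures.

10.86 s

Vertical component: v_y = 75.98 sin 45.60° = 54.286 m/s.
For a projectile landing at launch height, time of flight is t = 2 v_y / g = 2 × 54.286 / 10 = 10.86 s.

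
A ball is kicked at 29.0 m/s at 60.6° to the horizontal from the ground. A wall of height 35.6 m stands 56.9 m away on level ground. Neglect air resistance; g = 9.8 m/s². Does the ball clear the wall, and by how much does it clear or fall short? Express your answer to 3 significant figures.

v_x = 29.0 cos 60.6° = 14.24 m/s; v_y0 = 29.0 sin 60.6° = 25.27 m/s.
Time to reach the wall: t = 56.9 / 14.24 = 3.996 s.
Height at that point: y = 25.27×3.996 − 4.900×3.996² = 22.74 m.
That is 35.6 − 22.74 = 12.9 m below the top of the wall, so the ball does not clear it.

No — it falls 12.9 m short of clearing the wall.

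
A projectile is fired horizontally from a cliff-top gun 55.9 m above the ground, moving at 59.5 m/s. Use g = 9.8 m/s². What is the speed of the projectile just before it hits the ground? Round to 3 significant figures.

Fall time: t = √(2 × 55.9 / 9.8) = 3.378 s.
At impact: v_x = 59.5 m/s (unchanged), v_y = g t = 9.8 × 3.378 = 33.10 m/s.
Speed = √(v_x² + v_y²) = √(3540 + 1096) = 68.1 m/s.

68.1 m/s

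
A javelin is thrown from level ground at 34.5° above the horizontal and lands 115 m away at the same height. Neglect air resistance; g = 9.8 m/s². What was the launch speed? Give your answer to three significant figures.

On level ground, R = v₀² sin(2θ) / g, so v₀ = √(R g / sin 2θ).
sin(2 × 34.5°) = 0.9336.
v₀ = √(115 × 9.8 / 0.9336) = √1207 = 34.7 m/s.

34.7 m/s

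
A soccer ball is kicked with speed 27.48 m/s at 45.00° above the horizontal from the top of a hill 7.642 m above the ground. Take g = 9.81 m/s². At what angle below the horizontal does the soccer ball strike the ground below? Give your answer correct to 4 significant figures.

v_x = 27.48 cos 45.00° = 19.431 m/s.
At impact |v_y| = √(v_y0² + 2 g h) = √(19.431² + 2×9.81×7.642) = 22.967 m/s.
Angle below horizontal = arctan(|v_y| / v_x) = arctan(22.967 / 19.431) = 49.77°.

49.77°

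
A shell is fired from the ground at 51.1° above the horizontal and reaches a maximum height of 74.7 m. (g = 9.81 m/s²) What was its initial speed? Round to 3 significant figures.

At maximum height v_y = 0, so (v₀ sin θ)² = 2 g H.
v₀ sin 51.1° = √(2 × 9.81 × 74.7) = 38.28 m/s.
v₀ = 38.28 / sin 51.1° = 38.28 / 0.7782 = 49.2 m/s.

49.2 m/s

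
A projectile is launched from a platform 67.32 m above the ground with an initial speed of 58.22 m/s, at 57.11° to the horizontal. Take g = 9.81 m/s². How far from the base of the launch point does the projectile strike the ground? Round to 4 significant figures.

Components: v_x = 58.22 cos 57.11° = 31.615 m/s, v_y = 58.22 sin 57.11° = 48.888 m/s.
Vertical: 0 = 67.32 + 48.888 t − ½(9.81) t² ⇒ 4.905 t² − 48.888 t − 67.32 = 0.
t = [48.888 + √(2390.0 + 1320.8)] / 9.810 = 11.193 s.
Horizontal: R = v_x · t = 31.615 × 11.193 = 353.9 m.

353.9 m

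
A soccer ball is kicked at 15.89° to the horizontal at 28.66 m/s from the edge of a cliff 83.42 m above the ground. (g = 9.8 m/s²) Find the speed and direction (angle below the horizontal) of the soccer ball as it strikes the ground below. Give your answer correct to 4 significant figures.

49.56 m/s at 56.21° below the horizontal

v_x = 28.66 cos 15.89° = 27.565 m/s (constant).
|v_y| at impact = √((7.8469)² + 2×9.8×83.42) = 41.190 m/s.
Speed = √(27.565² + 41.190²) = 49.56 m/s; angle = arctan(41.190/27.565) = 56.21° below horizontal.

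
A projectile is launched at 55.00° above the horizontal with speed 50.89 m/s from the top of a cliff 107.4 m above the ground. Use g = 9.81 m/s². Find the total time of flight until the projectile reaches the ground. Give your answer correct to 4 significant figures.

Vertical component: v_y = 50.89 sin 55.00° = 41.687 m/s.
Taking up as positive with launch at y = 107.4 m, landing at y = 0: 0 = 107.4 + 41.687 t − ½(9.81) t².
Solving 4.905 t² − 41.687 t − 107.4 = 0 gives t = [41.687 + √(41.687² + 4·4.905·107.4)] / 9.810 = 10.57 s.

10.57 s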